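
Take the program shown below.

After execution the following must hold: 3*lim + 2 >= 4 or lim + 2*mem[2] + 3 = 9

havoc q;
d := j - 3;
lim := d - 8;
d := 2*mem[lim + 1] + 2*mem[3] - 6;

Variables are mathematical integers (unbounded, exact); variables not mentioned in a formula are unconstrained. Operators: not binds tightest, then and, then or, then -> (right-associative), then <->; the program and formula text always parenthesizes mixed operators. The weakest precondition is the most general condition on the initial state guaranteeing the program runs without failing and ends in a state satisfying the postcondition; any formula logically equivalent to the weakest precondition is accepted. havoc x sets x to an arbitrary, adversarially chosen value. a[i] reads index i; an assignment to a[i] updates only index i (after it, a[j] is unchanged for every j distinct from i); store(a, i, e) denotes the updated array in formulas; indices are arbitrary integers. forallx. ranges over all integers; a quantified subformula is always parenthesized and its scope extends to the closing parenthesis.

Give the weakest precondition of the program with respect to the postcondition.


Working backward. After the program, the postcondition 3*lim + 2 >= 4 or lim + 2*mem[2] + 3 = 9 must hold; in canonical form it is 3*lim >= 2 or 2*mem[2] + lim = 6.
Before d := 2*mem[lim + 1] + 2*mem[3] - 6: 3*lim >= 2 or 2*mem[2] + lim = 6
Before lim := d - 8: 3*d >= 26 or 2*mem[2] + d = 14
Before d := j - 3: 3*j >= 35 or 2*mem[2] + j = 17
Before havoc q: 3*j >= 35 or 2*mem[2] + j = 17
Answer: WP = 3*j >= 35 or 2*mem[2] + j = 17


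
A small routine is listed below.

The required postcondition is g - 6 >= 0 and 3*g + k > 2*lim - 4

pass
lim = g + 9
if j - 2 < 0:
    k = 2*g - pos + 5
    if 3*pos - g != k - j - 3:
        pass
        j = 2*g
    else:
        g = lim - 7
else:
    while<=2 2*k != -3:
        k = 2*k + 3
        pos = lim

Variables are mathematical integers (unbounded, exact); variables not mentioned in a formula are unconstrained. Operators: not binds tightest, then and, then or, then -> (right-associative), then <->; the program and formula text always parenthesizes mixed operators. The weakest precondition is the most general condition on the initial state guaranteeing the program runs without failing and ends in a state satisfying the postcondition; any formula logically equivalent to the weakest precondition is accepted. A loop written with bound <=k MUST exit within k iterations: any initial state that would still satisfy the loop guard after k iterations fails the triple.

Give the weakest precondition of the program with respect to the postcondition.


Working backward. After the program, the postcondition g - 6 >= 0 and 3*g + k > 2*lim - 4 must hold; in canonical form it is g >= 6 and 3*g + k > 2*lim - 4.
Then branch requires (j + 4*pos != 3*g + 2 -> (g >= 6 and 5*g > 2*lim + pos - 9)) and ((not (j + 4*pos != 3*g + 2)) -> (lim >= 13 and 2*g + lim > pos + 12)); else branch requires (2*k != -3 -> ((4*k != -9 -> ((not (8*k != -21)) and g >= 6 and 3*g + 4*k > 2*lim - 13)) and ((not (4*k != -9)) -> (g >= 6 and 3*g + 2*k > 2*lim - 7)))) and ((not (2*k != -3)) -> (g >= 6 and 3*g + k > 2*lim - 4)).
Before the if: (j < 2 -> ((j + 4*pos != 3*g + 2 -> (g >= 6 and 5*g > 2*lim + pos - 9)) and ((not (j + 4*pos != 3*g + 2)) -> (lim >= 13 and 2*g + lim > pos + 12)))) and ((not (j < 2)) -> ((2*k != -3 -> ((4*k != -9 -> ((not (8*k != -21)) and g >= 6 and 3*g + 4*k > 2*lim - 13)) and ((not (4*k != -9)) -> (g >= 6 and 3*g + 2*k > 2*lim - 7)))) and ((not (2*k != -3)) -> (g >= 6 and 3*g + k > 2*lim - 4))))
Before lim := g + 9: (j < 2 -> ((j + 4*pos != 3*g + 2 -> (g >= 6 and 3*g > pos + 9)) and ((not (j + 4*pos != 3*g + 2)) -> (g >= 4 and 3*g > pos + 3)))) and ((not (j < 2)) -> ((2*k != -3 -> ((4*k != -9 -> ((not (8*k != -21)) and g >= 6 and g + 4*k > 5)) and ((not (4*k != -9)) -> (g >= 6 and g + 2*k > 11)))) and ((not (2*k != -3)) -> (g >= 6 and g + k > 14))))
Before skip: (j < 2 -> ((j + 4*pos != 3*g + 2 -> (g >= 6 and 3*g > pos + 9)) and ((not (j + 4*pos != 3*g + 2)) -> (g >= 4 and 3*g > pos + 3)))) and ((not (j < 2)) -> ((2*k != -3 -> ((4*k != -9 -> ((not (8*k != -21)) and g >= 6 and g + 4*k > 5)) and ((not (4*k != -9)) -> (g >= 6 and g + 2*k > 11)))) and ((not (2*k != -3)) -> (g >= 6 and g + k > 14))))
Answer: WP = (j < 2 -> ((j + 4*pos != 3*g + 2 -> (g >= 6 and 3*g > pos + 9)) and ((not (j + 4*pos != 3*g + 2)) -> (g >= 4 and 3*g > pos + 3)))) and ((not (j < 2)) -> ((2*k != -3 -> ((4*k != -9 -> ((not (8*k != -21)) and g >= 6 and g + 4*k > 5)) and ((not (4*k != -9)) -> (g >= 6 and g + 2*k > 11)))) and ((not (2*k != -3)) -> (g >= 6 and g + k > 14))))


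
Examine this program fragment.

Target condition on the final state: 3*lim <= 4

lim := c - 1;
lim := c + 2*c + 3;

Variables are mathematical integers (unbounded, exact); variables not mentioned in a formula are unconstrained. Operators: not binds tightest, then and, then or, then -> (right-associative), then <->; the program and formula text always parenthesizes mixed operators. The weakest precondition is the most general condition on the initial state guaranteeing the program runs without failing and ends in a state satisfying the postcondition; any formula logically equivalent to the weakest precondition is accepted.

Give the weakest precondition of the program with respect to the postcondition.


Working backward. After the program, 3*lim <= 4 must hold.
Before lim := c + 2*c + 3: 9*c <= -5
Before lim := c - 1: 9*c <= -5
Answer: WP = 9*c <= -5


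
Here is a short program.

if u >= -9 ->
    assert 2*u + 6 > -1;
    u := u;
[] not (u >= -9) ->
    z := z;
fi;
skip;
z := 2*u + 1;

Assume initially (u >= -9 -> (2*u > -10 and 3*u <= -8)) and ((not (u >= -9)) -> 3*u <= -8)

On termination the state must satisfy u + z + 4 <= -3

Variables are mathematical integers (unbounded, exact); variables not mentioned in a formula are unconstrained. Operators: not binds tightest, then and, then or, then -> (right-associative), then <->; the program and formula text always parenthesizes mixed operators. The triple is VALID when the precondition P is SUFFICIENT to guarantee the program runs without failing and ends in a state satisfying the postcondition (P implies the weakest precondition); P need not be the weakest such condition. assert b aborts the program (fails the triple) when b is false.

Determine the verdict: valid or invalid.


Working backward. After the program, the postcondition u + z + 4 <= -3 must hold; in canonical form it is u + z <= -7.
Before z := 2*u + 1: 3*u <= -8
Before skip: 3*u <= -8
Then branch requires 2*u > -7 and 3*u <= -8; else branch requires 3*u <= -8.
Before the if: (u >= -9 -> (2*u > -7 and 3*u <= -8)) and ((not (u >= -9)) -> 3*u <= -8)
The weakest precondition is (u >= -9 -> (2*u > -7 and 3*u <= -8)) and ((not (u >= -9)) -> 3*u <= -8).
Check whether (u >= -9 -> (2*u > -10 and 3*u <= -8)) and ((not (u >= -9)) -> 3*u <= -8) implies it.
Countermodel: at the initial state u = -4, the precondition holds but the weakest precondition fails.
Answer: invalid


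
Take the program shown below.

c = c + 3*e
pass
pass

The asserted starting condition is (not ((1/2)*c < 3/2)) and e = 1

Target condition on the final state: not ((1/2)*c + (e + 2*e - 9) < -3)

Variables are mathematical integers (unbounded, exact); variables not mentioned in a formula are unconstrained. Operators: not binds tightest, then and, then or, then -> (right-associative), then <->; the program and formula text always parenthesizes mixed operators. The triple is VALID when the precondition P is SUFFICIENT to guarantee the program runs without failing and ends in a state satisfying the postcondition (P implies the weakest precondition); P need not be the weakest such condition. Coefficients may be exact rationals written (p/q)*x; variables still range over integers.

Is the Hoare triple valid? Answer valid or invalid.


Working backward. After the program, the postcondition not ((1/2)*c + (e + 2*e - 9) < -3) must hold; in canonical form it is not ((1/2)*c + 3*e < 6).
Before skip: not ((1/2)*c + 3*e < 6)
Before skip: not ((1/2)*c + 3*e < 6)
Before c := c + 3*e: not ((1/2)*c + (9/2)*e < 6)
The weakest precondition is not ((1/2)*c + (9/2)*e < 6).
Check whether (not ((1/2)*c < 3/2)) and e = 1 implies it.
Every state satisfying the precondition satisfies the weakest precondition: the implication holds.
Answer: valid


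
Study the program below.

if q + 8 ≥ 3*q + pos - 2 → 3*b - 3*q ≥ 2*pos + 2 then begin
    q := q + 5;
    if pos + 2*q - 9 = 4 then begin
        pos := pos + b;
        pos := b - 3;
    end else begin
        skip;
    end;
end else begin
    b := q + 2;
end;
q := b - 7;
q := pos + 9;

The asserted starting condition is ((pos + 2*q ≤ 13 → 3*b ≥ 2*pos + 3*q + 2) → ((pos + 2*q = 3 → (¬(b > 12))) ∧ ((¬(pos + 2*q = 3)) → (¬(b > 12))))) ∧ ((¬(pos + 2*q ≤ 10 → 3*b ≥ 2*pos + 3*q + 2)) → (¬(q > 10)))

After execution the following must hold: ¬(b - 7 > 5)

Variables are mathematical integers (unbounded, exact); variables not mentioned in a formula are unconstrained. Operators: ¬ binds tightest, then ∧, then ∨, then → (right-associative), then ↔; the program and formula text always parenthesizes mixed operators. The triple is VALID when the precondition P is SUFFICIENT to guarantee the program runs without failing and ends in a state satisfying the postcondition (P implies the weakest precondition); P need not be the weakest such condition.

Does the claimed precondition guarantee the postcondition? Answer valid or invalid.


Working backward. After the program, the postcondition ¬(b - 7 > 5) must hold; in canonical form it is ¬(b > 12).
Before q := pos + 9: ¬(b > 12)
Before q := b - 7: ¬(b > 12)
Then branch requires (pos + 2*q = 3 → (¬(b > 12))) ∧ ((¬(pos + 2*q = 3)) → (¬(b > 12))); else branch requires ¬(q > 10).
Before the if: ((pos + 2*q ≤ 10 → 3*b ≥ 2*pos + 3*q + 2) → ((pos + 2*q = 3 → (¬(b > 12))) ∧ ((¬(pos + 2*q = 3)) → (¬(b > 12))))) ∧ ((¬(pos + 2*q ≤ 10 → 3*b ≥ 2*pos + 3*q + 2)) → (¬(q > 10)))
The weakest precondition is ((pos + 2*q ≤ 10 → 3*b ≥ 2*pos + 3*q + 2) → ((pos + 2*q = 3 → (¬(b > 12))) ∧ ((¬(pos + 2*q = 3)) → (¬(b > 12))))) ∧ ((¬(pos + 2*q ≤ 10 → 3*b ≥ 2*pos + 3*q + 2)) → (¬(q > 10))).
Check whether ((pos + 2*q ≤ 13 → 3*b ≥ 2*pos + 3*q + 2) → ((pos + 2*q = 3 → (¬(b > 12))) ∧ ((¬(pos + 2*q = 3)) → (¬(b > 12))))) ∧ ((¬(pos + 2*q ≤ 10 → 3*b ≥ 2*pos + 3*q + 2)) → (¬(q > 10))) implies it.
Countermodel: at the initial state b = 13, pos = 43, q = -16, the precondition holds but the weakest precondition fails.
Answer: invalid


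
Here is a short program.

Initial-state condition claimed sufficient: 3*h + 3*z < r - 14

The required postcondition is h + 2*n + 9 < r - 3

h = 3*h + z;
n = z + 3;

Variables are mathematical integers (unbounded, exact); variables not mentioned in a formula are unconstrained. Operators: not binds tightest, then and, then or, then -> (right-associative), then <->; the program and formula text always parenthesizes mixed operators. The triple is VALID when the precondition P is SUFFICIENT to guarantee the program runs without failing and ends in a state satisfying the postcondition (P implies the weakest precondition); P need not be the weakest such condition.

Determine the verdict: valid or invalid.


Working backward. After the program, the postcondition h + 2*n + 9 < r - 3 must hold; in canonical form it is h + 2*n < r - 12.
Before n := z + 3: h + 2*z < r - 18
Before h := 3*h + z: 3*h + 3*z < r - 18
The weakest precondition is 3*h + 3*z < r - 18.
Check whether 3*h + 3*z < r - 14 implies it.
Countermodel: at the initial state h = 0, r = 15, z = 0, the precondition holds but the weakest precondition fails.
Answer: invalid


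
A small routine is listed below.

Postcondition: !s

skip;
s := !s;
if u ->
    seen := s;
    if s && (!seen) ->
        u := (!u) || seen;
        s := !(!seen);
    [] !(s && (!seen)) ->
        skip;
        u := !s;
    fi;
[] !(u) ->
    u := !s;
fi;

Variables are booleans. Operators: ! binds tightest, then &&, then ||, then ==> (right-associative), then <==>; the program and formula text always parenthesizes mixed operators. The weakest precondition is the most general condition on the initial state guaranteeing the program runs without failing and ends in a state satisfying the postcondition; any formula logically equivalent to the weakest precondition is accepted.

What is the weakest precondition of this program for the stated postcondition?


Working backward. After the program, !s must hold.
Then branch requires !s; else branch requires !s.
Before the if: (u ==> (!s)) && ((!u) ==> (!s))
Before s := !s: (u ==> s) && ((!u) ==> s)
Before skip: (u ==> s) && ((!u) ==> s)
Answer: WP = (u ==> s) && ((!u) ==> s)


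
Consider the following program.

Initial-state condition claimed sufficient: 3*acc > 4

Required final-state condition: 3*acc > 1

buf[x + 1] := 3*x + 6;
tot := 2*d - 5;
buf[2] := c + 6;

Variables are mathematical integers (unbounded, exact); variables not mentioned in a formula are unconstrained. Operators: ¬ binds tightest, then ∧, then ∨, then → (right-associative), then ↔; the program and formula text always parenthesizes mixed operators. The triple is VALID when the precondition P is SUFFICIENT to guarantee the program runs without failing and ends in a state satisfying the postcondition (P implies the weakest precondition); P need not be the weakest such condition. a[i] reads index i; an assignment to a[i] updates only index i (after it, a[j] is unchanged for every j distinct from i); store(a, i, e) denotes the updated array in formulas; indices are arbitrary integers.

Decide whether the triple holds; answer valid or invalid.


Working backward. After the program, 3*acc > 1 must hold.
Before buf[2] := c + 6: 3*acc > 1
Before tot := 2*d - 5: 3*acc > 1
Before buf[x + 1] := 3*x + 6: 3*acc > 1
The weakest precondition is 3*acc > 1.
Check whether 3*acc > 4 implies it.
Every state satisfying the precondition satisfies the weakest precondition: the implication holds.
Answer: valid


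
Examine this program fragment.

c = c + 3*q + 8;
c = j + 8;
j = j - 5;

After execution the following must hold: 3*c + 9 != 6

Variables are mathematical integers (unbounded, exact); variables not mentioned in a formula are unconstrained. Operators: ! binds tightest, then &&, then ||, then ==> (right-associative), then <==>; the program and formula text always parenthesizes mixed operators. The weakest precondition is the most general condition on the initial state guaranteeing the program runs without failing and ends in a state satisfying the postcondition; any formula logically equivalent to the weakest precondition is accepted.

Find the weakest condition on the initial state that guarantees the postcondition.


Working backward. After the program, the postcondition 3*c + 9 != 6 must hold; in canonical form it is 3*c != -3.
Before j := j - 5: 3*c != -3
Before c := j + 8: 3*j != -27
Before c := c + 3*q + 8: 3*j != -27
Answer: WP = 3*j != -27


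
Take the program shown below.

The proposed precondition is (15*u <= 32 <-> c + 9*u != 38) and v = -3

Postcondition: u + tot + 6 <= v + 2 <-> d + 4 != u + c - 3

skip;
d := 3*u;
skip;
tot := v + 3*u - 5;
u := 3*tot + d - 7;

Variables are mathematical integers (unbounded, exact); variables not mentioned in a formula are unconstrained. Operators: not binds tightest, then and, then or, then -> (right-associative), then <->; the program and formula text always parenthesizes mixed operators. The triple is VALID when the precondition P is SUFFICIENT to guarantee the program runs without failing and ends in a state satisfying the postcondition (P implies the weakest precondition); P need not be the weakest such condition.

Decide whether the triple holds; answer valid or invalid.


Working backward. After the program, the postcondition u + tot + 6 <= v + 2 <-> d + 4 != u + c - 3 must hold; in canonical form it is tot + u <= v - 4 <-> d != c + u - 7.
Before u := 3*tot + d - 7: d + 4*tot <= v + 3 <-> c + 3*tot != 14
Before tot := v + 3*u - 5: d + 12*u + 3*v <= 23 <-> c + 9*u + 3*v != 29
Before skip: d + 12*u + 3*v <= 23 <-> c + 9*u + 3*v != 29
Before d := 3*u: 15*u + 3*v <= 23 <-> c + 9*u + 3*v != 29
Before skip: 15*u + 3*v <= 23 <-> c + 9*u + 3*v != 29
The weakest precondition is 15*u + 3*v <= 23 <-> c + 9*u + 3*v != 29.
Check whether (15*u <= 32 <-> c + 9*u != 38) and v = -3 implies it.
Every state satisfying the precondition satisfies the weakest precondition: the implication holds.
Answer: valid


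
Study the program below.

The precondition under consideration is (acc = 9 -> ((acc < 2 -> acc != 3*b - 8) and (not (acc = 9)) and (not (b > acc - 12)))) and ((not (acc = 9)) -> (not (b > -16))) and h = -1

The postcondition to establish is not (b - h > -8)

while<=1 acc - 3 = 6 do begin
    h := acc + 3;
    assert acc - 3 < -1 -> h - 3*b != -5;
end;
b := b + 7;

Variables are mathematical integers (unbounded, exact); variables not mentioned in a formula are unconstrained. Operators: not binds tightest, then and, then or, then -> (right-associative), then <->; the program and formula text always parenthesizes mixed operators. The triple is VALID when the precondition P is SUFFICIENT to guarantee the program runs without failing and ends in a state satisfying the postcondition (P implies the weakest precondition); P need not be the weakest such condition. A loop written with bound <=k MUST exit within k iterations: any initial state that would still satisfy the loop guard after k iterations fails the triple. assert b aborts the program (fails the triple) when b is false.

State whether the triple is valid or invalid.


Working backward. After the program, the postcondition not (b - h > -8) must hold; in canonical form it is not (b > h - 8).
Before b := b + 7: not (b > h - 15)
Before the loop (bound <=1), unroll the exhaustion recursion (WP_0 = exit-now case; WP_j = one more guarded iteration, up to j = 1):
  WP_0: (not (acc = 9)) and (not (b > h - 15))
  WP_1: (acc = 9 -> ((acc < 2 -> acc != 3*b - 8) and (not (acc = 9)) and (not (b > acc - 12)))) and ((not (acc = 9)) -> (not (b > h - 15)))
So before the loop: (acc = 9 -> ((acc < 2 -> acc != 3*b - 8) and (not (acc = 9)) and (not (b > acc - 12)))) and ((not (acc = 9)) -> (not (b > h - 15)))
The weakest precondition is (acc = 9 -> ((acc < 2 -> acc != 3*b - 8) and (not (acc = 9)) and (not (b > acc - 12)))) and ((not (acc = 9)) -> (not (b > h - 15))).
Check whether (acc = 9 -> ((acc < 2 -> acc != 3*b - 8) and (not (acc = 9)) and (not (b > acc - 12)))) and ((not (acc = 9)) -> (not (b > -16))) and h = -1 implies it.
Every state satisfying the precondition satisfies the weakest precondition: the implication holds.
Answer: valid


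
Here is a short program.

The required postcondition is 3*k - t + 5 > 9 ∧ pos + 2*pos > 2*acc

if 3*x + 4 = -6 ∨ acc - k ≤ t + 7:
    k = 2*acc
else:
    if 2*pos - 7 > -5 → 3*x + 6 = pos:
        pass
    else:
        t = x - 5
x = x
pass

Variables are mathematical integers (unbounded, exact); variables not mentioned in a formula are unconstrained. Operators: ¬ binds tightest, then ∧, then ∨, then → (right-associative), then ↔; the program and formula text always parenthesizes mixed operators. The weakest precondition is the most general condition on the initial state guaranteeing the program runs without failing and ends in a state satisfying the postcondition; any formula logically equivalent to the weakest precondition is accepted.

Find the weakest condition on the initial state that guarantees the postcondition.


Working backward. After the program, the postcondition 3*k - t + 5 > 9 ∧ pos + 2*pos > 2*acc must hold; in canonical form it is 3*k > t + 4 ∧ 3*pos > 2*acc.
Before skip: 3*k > t + 4 ∧ 3*pos > 2*acc
Before x := x: 3*k > t + 4 ∧ 3*pos > 2*acc
Then branch requires 6*acc > t + 4 ∧ 3*pos > 2*acc; else branch requires ((2*pos > 2 → 3*x = pos - 6) → (3*k > t + 4 ∧ 3*pos > 2*acc)) ∧ ((¬(2*pos > 2 → 3*x = pos - 6)) → (3*k > x - 1 ∧ 3*pos > 2*acc)).
Before the if: ((3*x = -10 ∨ acc ≤ k + t + 7) → (6*acc > t + 4 ∧ 3*pos > 2*acc)) ∧ ((¬(3*x = -10 ∨ acc ≤ k + t + 7)) → (((2*pos > 2 → 3*x = pos - 6) → (3*k > t + 4 ∧ 3*pos > 2*acc)) ∧ ((¬(2*pos > 2 → 3*x = pos - 6)) → (3*k > x - 1 ∧ 3*pos > 2*acc))))
Answer: WP = ((3*x = -10 ∨ acc ≤ k + t + 7) → (6*acc > t + 4 ∧ 3*pos > 2*acc)) ∧ ((¬(3*x = -10 ∨ acc ≤ k + t + 7)) → (((2*pos > 2 → 3*x = pos - 6) → (3*k > t + 4 ∧ 3*pos > 2*acc)) ∧ ((¬(2*pos > 2 → 3*x = pos - 6)) → (3*k > x - 1 ∧ 3*pos > 2*acc))))


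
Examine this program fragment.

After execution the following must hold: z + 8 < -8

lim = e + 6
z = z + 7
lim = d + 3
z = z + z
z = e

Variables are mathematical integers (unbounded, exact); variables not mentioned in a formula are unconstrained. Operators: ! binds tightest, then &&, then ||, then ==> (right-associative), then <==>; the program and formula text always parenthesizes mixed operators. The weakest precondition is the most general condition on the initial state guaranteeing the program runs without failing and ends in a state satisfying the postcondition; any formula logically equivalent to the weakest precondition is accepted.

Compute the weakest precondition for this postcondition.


Working backward. After the program, the postcondition z + 8 < -8 must hold; in canonical form it is z < -16.
Before z := e: e < -16
Before z := z + z: e < -16
Before lim := d + 3: e < -16
Before z := z + 7: e < -16
Before lim := e + 6: e < -16
Answer: WP = e < -16


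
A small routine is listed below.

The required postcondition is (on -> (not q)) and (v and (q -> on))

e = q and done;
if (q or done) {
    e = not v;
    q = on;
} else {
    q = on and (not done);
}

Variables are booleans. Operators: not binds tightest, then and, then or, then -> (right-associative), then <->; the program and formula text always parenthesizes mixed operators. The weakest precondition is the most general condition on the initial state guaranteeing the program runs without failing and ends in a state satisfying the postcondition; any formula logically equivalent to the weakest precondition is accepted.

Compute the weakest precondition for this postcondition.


Working backward. After the program, the postcondition (on -> (not q)) and (v and (q -> on)) must hold; in canonical form it is (on -> (not q)) and v and (q -> on).
Then branch requires (on -> (not on)) and v; else branch requires (on -> (not (on and (not done)))) and v and ((on and (not done)) -> on).
Before the if: ((q or done) -> ((on -> (not on)) and v)) and ((not (q or done)) -> ((on -> (not (on and (not done)))) and v and ((on and (not done)) -> on)))
Before e := q and done: ((q or done) -> ((on -> (not on)) and v)) and ((not (q or done)) -> ((on -> (not (on and (not done)))) and v and ((on and (not done)) -> on)))
Answer: WP = ((q or done) -> ((on -> (not on)) and v)) and ((not (q or done)) -> ((on -> (not (on and (not done)))) and v and ((on and (not done)) -> on)))


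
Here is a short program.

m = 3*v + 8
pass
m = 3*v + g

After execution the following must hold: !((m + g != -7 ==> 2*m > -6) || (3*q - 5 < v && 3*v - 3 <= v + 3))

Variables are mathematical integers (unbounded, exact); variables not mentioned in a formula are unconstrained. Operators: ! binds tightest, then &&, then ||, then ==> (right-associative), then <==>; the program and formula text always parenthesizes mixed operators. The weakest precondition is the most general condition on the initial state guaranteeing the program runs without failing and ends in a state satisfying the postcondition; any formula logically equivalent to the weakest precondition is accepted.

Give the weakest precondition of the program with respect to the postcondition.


Working backward. After the program, the postcondition !((m + g != -7 ==> 2*m > -6) || (3*q - 5 < v && 3*v - 3 <= v + 3)) must hold; in canonical form it is !((g + m != -7 ==> 2*m > -6) || (3*q < v + 5 && 2*v <= 6)).
Before m := 3*v + g: !((2*g + 3*v != -7 ==> 2*g + 6*v > -6) || (3*q < v + 5 && 2*v <= 6))
Before skip: !((2*g + 3*v != -7 ==> 2*g + 6*v > -6) || (3*q < v + 5 && 2*v <= 6))
Before m := 3*v + 8: !((2*g + 3*v != -7 ==> 2*g + 6*v > -6) || (3*q < v + 5 && 2*v <= 6))
Answer: WP = !((2*g + 3*v != -7 ==> 2*g + 6*v > -6) || (3*q < v + 5 && 2*v <= 6))


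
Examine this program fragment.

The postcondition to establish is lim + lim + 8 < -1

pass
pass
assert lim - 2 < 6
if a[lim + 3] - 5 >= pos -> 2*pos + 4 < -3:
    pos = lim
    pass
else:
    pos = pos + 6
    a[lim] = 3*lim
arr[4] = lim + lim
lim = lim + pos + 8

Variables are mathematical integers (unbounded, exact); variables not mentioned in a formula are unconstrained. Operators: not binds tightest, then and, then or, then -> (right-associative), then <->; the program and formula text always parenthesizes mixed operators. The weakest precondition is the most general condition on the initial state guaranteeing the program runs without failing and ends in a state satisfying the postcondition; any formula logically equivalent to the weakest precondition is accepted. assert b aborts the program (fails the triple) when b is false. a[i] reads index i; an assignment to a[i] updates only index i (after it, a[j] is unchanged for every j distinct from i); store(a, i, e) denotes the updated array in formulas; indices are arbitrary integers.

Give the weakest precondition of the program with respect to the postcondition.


Working backward. After the program, the postcondition lim + lim + 8 < -1 must hold; in canonical form it is 2*lim < -9.
Before lim := lim + pos + 8: 2*lim + 2*pos < -25
Before arr[4] := lim + lim: 2*lim + 2*pos < -25
Then branch requires 4*lim < -25; else branch requires 2*lim + 2*pos < -37.
Before the if: ((a[lim + 3] >= pos + 5 -> 2*pos < -7) -> 4*lim < -25) and ((not (a[lim + 3] >= pos + 5 -> 2*pos < -7)) -> 2*lim + 2*pos < -37)
Before assert lim - 2 < 6: lim < 8 and ((a[lim + 3] >= pos + 5 -> 2*pos < -7) -> 4*lim < -25) and ((not (a[lim + 3] >= pos + 5 -> 2*pos < -7)) -> 2*lim + 2*pos < -37)
Before skip: lim < 8 and ((a[lim + 3] >= pos + 5 -> 2*pos < -7) -> 4*lim < -25) and ((not (a[lim + 3] >= pos + 5 -> 2*pos < -7)) -> 2*lim + 2*pos < -37)
Before skip: lim < 8 and ((a[lim + 3] >= pos + 5 -> 2*pos < -7) -> 4*lim < -25) and ((not (a[lim + 3] >= pos + 5 -> 2*pos < -7)) -> 2*lim + 2*pos < -37)
Answer: WP = lim < 8 and ((a[lim + 3] >= pos + 5 -> 2*pos < -7) -> 4*lim < -25) and ((not (a[lim + 3] >= pos + 5 -> 2*pos < -7)) -> 2*lim + 2*pos < -37)


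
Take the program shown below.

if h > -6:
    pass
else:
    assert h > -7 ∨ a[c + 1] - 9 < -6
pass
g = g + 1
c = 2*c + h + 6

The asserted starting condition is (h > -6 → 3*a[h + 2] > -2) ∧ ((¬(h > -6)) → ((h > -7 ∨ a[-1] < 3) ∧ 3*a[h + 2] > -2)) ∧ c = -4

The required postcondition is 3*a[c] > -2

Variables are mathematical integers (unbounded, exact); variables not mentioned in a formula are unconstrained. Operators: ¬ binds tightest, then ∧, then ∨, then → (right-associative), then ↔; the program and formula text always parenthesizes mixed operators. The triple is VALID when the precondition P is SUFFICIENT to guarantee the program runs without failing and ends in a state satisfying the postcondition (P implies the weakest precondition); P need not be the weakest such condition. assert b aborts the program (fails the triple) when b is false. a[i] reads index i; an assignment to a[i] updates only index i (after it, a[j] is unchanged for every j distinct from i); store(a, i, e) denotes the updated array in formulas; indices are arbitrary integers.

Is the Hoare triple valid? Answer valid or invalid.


Working backward. After the program, 3*a[c] > -2 must hold.
Before c := 2*c + h + 6: 3*a[2*c + h + 6] > -2
Before g := g + 1: 3*a[2*c + h + 6] > -2
Before skip: 3*a[2*c + h + 6] > -2
Then branch requires 3*a[2*c + h + 6] > -2; else branch requires (h > -7 ∨ a[c + 1] < 3) ∧ 3*a[2*c + h + 6] > -2.
Before the if: (h > -6 → 3*a[2*c + h + 6] > -2) ∧ ((¬(h > -6)) → ((h > -7 ∨ a[c + 1] < 3) ∧ 3*a[2*c + h + 6] > -2))
The weakest precondition is (h > -6 → 3*a[2*c + h + 6] > -2) ∧ ((¬(h > -6)) → ((h > -7 ∨ a[c + 1] < 3) ∧ 3*a[2*c + h + 6] > -2)).
Check whether (h > -6 → 3*a[h + 2] > -2) ∧ ((¬(h > -6)) → ((h > -7 ∨ a[-1] < 3) ∧ 3*a[h + 2] > -2)) ∧ c = -4 implies it.
Countermodel: at the initial state a = {[-9] = 0, [-5] = 0, [-3] = 3, [-1] = -15215, elsewhere 0}, c = -4, h = -7, the precondition holds but the weakest precondition fails.
Answer: invalid


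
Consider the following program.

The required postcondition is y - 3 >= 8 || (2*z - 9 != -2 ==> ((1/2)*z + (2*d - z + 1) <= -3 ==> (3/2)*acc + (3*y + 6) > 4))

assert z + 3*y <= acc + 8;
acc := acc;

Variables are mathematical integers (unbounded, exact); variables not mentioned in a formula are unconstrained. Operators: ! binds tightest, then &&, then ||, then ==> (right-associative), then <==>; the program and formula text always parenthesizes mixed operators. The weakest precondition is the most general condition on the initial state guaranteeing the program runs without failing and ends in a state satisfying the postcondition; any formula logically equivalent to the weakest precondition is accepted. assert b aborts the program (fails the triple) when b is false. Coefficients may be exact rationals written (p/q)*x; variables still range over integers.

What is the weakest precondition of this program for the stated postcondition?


Working backward. After the program, the postcondition y - 3 >= 8 || (2*z - 9 != -2 ==> ((1/2)*z + (2*d - z + 1) <= -3 ==> (3/2)*acc + (3*y + 6) > 4)) must hold; in canonical form it is y >= 11 || (2*z != 7 ==> (2*d <= (1/2)*z - 4 ==> (3/2)*acc + 3*y > -2)).
Before acc := acc: y >= 11 || (2*z != 7 ==> (2*d <= (1/2)*z - 4 ==> (3/2)*acc + 3*y > -2))
Before assert z + 3*y <= acc + 8: 3*y + z <= acc + 8 && (y >= 11 || (2*z != 7 ==> (2*d <= (1/2)*z - 4 ==> (3/2)*acc + 3*y > -2)))
Answer: WP = 3*y + z <= acc + 8 && (y >= 11 || (2*z != 7 ==> (2*d <= (1/2)*z - 4 ==> (3/2)*acc + 3*y > -2)))


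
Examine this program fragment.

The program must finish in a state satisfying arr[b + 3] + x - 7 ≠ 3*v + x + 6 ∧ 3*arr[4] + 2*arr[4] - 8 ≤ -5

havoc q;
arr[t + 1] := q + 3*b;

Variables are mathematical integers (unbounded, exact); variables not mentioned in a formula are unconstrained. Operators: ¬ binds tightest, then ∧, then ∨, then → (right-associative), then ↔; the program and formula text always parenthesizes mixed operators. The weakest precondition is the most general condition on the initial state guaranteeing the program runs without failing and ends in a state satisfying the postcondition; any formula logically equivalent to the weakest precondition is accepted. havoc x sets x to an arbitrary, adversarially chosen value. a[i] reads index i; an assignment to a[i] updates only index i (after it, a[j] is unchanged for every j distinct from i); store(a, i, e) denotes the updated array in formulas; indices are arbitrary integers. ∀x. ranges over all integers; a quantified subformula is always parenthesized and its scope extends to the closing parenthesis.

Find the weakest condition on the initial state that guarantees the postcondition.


Working backward. After the program, the postcondition arr[b + 3] + x - 7 ≠ 3*v + x + 6 ∧ 3*arr[4] + 2*arr[4] - 8 ≤ -5 must hold; in canonical form it is arr[b + 3] ≠ 3*v + 13 ∧ 5*arr[4] ≤ 3.
Before arr[t + 1] := q + 3*b: store(arr, t + 1, 3*b + q)[b + 3] ≠ 3*v + 13 ∧ 5*store(arr, t + 1, 3*b + q)[4] ≤ 3
Before havoc q: ∀q_1. (store(arr, t + 1, 3*b + q_1)[b + 3] ≠ 3*v + 13 ∧ 5*store(arr, t + 1, 3*b + q_1)[4] ≤ 3)
Answer: WP = ∀q_1. (store(arr, t + 1, 3*b + q_1)[b + 3] ≠ 3*v + 13 ∧ 5*store(arr, t + 1, 3*b + q_1)[4] ≤ 3)


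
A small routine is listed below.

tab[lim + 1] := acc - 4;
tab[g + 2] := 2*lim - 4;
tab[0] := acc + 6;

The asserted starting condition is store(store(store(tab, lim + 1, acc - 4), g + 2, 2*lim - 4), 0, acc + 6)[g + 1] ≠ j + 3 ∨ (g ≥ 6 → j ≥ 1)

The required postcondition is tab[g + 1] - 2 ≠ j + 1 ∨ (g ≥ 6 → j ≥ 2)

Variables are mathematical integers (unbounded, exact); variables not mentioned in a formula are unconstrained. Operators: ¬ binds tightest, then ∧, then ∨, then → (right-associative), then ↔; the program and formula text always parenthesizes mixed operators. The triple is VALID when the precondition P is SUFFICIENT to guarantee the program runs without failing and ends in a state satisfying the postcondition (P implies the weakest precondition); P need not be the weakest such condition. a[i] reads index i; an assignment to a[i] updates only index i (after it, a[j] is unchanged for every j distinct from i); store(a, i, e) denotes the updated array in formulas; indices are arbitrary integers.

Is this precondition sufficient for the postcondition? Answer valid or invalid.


Working backward. After the program, the postcondition tab[g + 1] - 2 ≠ j + 1 ∨ (g ≥ 6 → j ≥ 2) must hold; in canonical form it is tab[g + 1] ≠ j + 3 ∨ (g ≥ 6 → j ≥ 2).
Before tab[0] := acc + 6: store(tab, 0, acc + 6)[g + 1] ≠ j + 3 ∨ (g ≥ 6 → j ≥ 2)
Before tab[g + 2] := 2*lim - 4: store(store(tab, g + 2, 2*lim - 4), 0, acc + 6)[g + 1] ≠ j + 3 ∨ (g ≥ 6 → j ≥ 2)
Before tab[lim + 1] := acc - 4: store(store(store(tab, lim + 1, acc - 4), g + 2, 2*lim - 4), 0, acc + 6)[g + 1] ≠ j + 3 ∨ (g ≥ 6 → j ≥ 2)
The weakest precondition is store(store(store(tab, lim + 1, acc - 4), g + 2, 2*lim - 4), 0, acc + 6)[g + 1] ≠ j + 3 ∨ (g ≥ 6 → j ≥ 2).
Check whether store(store(store(tab, lim + 1, acc - 4), g + 2, 2*lim - 4), 0, acc + 6)[g + 1] ≠ j + 3 ∨ (g ≥ 6 → j ≥ 1) implies it.
Countermodel: at the initial state acc = 0, g = 6, j = 1, lim = -30152, tab = {[-30151] = 3, [0] = 3, [7] = 4, [8] = 3, elsewhere 3}, the precondition holds but the weakest precondition fails.
Answer: invalid


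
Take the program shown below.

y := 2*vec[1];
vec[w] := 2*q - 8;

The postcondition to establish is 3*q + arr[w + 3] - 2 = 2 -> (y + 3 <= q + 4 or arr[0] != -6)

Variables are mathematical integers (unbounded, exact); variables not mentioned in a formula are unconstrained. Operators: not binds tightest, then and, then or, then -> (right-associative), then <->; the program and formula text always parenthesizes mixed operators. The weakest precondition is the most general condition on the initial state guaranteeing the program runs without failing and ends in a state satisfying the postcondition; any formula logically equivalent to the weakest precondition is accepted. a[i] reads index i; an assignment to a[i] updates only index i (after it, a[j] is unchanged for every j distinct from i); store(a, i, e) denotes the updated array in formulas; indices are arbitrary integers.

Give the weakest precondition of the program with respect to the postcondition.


Working backward. After the program, the postcondition 3*q + arr[w + 3] - 2 = 2 -> (y + 3 <= q + 4 or arr[0] != -6) must hold; in canonical form it is arr[w + 3] + 3*q = 4 -> (y <= q + 1 or arr[0] != -6).
Before vec[w] := 2*q - 8: arr[w + 3] + 3*q = 4 -> (y <= q + 1 or arr[0] != -6)
Before y := 2*vec[1]: arr[w + 3] + 3*q = 4 -> (2*vec[1] <= q + 1 or arr[0] != -6)
Answer: WP = arr[w + 3] + 3*q = 4 -> (2*vec[1] <= q + 1 or arr[0] != -6)


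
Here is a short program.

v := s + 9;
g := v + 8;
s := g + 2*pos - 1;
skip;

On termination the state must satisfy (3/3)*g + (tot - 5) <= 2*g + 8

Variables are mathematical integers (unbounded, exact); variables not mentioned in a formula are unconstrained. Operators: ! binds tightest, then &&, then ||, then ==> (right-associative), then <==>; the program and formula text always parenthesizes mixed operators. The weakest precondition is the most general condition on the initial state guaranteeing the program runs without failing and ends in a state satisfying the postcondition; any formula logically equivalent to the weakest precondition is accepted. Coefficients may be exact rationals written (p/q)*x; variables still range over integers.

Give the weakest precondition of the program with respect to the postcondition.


Working backward. After the program, the postcondition (3/3)*g + (tot - 5) <= 2*g + 8 must hold; in canonical form it is tot <= g + 13.
Before skip: tot <= g + 13
Before s := g + 2*pos - 1: tot <= g + 13
Before g := v + 8: tot <= v + 21
Before v := s + 9: tot <= s + 30
Answer: WP = tot <= s + 30


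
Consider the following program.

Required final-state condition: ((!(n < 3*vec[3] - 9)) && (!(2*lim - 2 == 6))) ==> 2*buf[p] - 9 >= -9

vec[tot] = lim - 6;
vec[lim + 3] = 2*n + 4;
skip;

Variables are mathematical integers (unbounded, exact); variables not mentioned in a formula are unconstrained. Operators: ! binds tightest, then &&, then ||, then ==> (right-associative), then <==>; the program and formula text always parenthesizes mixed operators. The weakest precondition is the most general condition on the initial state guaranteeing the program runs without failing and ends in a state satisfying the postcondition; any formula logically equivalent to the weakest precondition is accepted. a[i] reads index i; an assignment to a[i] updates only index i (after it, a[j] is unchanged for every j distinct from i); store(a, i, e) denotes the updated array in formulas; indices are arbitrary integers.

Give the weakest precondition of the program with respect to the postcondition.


Working backward. After the program, the postcondition ((!(n < 3*vec[3] - 9)) && (!(2*lim - 2 == 6))) ==> 2*buf[p] - 9 >= -9 must hold; in canonical form it is ((!(n < 3*vec[3] - 9)) && (!(2*lim == 8))) ==> 2*buf[p] >= 0.
Before skip: ((!(n < 3*vec[3] - 9)) && (!(2*lim == 8))) ==> 2*buf[p] >= 0
Before vec[lim + 3] := 2*n + 4: ((!(n < 3*store(vec, lim + 3, 2*n + 4)[3] - 9)) && (!(2*lim == 8))) ==> 2*buf[p] >= 0
Before vec[tot] := lim - 6: ((!(n < 3*store(store(vec, tot, lim - 6), lim + 3, 2*n + 4)[3] - 9)) && (!(2*lim == 8))) ==> 2*buf[p] >= 0
Answer: WP = ((!(n < 3*store(store(vec, tot, lim - 6), lim + 3, 2*n + 4)[3] - 9)) && (!(2*lim == 8))) ==> 2*buf[p] >= 0


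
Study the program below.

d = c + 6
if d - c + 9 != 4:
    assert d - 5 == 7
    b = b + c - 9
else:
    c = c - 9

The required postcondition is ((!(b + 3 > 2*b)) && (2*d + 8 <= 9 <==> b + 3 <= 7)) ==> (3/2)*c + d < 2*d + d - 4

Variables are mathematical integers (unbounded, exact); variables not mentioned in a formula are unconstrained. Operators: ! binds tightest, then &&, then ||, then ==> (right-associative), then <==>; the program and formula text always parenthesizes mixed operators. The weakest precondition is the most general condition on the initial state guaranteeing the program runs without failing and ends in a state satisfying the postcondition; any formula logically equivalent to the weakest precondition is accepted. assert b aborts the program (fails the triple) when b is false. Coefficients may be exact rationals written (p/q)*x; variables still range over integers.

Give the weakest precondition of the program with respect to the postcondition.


Working backward. After the program, the postcondition ((!(b + 3 > 2*b)) && (2*d + 8 <= 9 <==> b + 3 <= 7)) ==> (3/2)*c + d < 2*d + d - 4 must hold; in canonical form it is ((!(b < 3)) && (2*d <= 1 <==> b <= 4)) ==> (3/2)*c < 2*d - 4.
Then branch requires d == 12 && (((!(b + c < 12)) && (2*d <= 1 <==> b + c <= 13)) ==> (3/2)*c < 2*d - 4); else branch requires ((!(b < 3)) && (2*d <= 1 <==> b <= 4)) ==> (3/2)*c < 2*d + 19/2.
Before the if: (d != c - 5 ==> (d == 12 && (((!(b + c < 12)) && (2*d <= 1 <==> b + c <= 13)) ==> (3/2)*c < 2*d - 4))) && ((!(d != c - 5)) ==> (((!(b < 3)) && (2*d <= 1 <==> b <= 4)) ==> (3/2)*c < 2*d + 19/2))
Before d := c + 6: c == 6 && (((!(b + c < 12)) && (2*c <= -11 <==> b + c <= 13)) ==> (1/2)*c > -8)
Answer: WP = c == 6 && (((!(b + c < 12)) && (2*c <= -11 <==> b + c <= 13)) ==> (1/2)*c > -8)


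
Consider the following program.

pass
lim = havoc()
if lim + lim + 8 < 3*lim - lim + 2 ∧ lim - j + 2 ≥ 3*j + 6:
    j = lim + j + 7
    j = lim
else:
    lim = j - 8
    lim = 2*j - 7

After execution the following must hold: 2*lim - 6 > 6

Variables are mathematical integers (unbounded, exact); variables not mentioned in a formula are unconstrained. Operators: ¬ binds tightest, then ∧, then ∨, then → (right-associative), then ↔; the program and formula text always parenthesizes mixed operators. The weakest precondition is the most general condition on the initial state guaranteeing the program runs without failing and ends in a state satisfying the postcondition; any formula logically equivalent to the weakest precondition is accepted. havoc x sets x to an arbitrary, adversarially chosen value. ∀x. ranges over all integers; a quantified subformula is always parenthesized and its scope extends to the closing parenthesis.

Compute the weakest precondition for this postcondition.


Working backward. After the program, the postcondition 2*lim - 6 > 6 must hold; in canonical form it is 2*lim > 12.
Then branch requires 2*lim > 12; else branch requires 4*j > 26.
Before the if: 4*j > 26
Before havoc lim: 4*j > 26
Before skip: 4*j > 26
Answer: WP = 4*j > 26
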